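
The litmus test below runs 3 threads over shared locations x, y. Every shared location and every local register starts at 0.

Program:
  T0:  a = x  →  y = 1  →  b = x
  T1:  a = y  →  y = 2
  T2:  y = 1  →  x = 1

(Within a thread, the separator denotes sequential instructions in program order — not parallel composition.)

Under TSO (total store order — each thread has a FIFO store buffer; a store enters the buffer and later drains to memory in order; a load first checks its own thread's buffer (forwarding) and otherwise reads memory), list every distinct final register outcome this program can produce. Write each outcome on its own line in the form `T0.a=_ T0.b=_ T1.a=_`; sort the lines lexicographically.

outcome vector order: (T0.a,T0.b,T1.a)
|TSO outcomes| = 6

T0.a=0 T0.b=0 T1.a=0
T0.a=0 T0.b=0 T1.a=1
T0.a=0 T0.b=1 T1.a=0
T0.a=0 T0.b=1 T1.a=1
T0.a=1 T0.b=1 T1.a=0
T0.a=1 T0.b=1 T1.a=1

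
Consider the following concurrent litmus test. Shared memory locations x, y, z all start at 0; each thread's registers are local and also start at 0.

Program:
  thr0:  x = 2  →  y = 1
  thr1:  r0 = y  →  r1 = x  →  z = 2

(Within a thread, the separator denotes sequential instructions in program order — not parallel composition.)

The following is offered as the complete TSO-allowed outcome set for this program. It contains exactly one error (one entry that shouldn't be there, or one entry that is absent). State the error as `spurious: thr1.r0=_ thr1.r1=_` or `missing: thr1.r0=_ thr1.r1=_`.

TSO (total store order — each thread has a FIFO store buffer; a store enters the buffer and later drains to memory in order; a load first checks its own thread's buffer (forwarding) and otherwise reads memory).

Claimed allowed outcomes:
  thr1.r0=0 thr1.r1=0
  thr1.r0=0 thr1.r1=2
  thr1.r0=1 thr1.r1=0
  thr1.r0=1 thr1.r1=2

spurious: thr1.r0=1 thr1.r1=0

outcome vector order: (thr1.r0,thr1.r1)
[TSO] allowed = {00, 02, 12}
claimed∖TSO = {10}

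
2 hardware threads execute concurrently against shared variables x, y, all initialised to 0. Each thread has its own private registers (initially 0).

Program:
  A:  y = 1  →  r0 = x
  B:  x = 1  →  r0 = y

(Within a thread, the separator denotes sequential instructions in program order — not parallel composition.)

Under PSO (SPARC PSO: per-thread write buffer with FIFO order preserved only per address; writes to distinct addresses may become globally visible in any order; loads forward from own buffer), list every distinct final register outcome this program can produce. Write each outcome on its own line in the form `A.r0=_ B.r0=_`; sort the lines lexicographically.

A.r0=0 B.r0=0
A.r0=0 B.r0=1
A.r0=1 B.r0=0
A.r0=1 B.r0=1

outcome vector order: (A.r0,B.r0)
|PSO outcomes| = 4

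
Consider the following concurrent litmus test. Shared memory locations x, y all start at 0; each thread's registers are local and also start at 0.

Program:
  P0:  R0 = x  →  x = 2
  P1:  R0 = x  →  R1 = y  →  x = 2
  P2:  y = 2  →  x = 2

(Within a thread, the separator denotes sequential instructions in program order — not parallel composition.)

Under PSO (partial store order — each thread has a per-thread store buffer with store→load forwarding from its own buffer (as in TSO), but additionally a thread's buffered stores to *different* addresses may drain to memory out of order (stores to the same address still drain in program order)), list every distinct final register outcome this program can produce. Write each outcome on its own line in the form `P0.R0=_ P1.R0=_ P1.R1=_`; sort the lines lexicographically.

outcome vector order: (P0.R0,P1.R0,P1.R1)
|PSO outcomes| = 8

P0.R0=0 P1.R0=0 P1.R1=0
P0.R0=0 P1.R0=0 P1.R1=2
P0.R0=0 P1.R0=2 P1.R1=0
P0.R0=0 P1.R0=2 P1.R1=2
P0.R0=2 P1.R0=0 P1.R1=0
P0.R0=2 P1.R0=0 P1.R1=2
P0.R0=2 P1.R0=2 P1.R1=0
P0.R0=2 P1.R0=2 P1.R1=2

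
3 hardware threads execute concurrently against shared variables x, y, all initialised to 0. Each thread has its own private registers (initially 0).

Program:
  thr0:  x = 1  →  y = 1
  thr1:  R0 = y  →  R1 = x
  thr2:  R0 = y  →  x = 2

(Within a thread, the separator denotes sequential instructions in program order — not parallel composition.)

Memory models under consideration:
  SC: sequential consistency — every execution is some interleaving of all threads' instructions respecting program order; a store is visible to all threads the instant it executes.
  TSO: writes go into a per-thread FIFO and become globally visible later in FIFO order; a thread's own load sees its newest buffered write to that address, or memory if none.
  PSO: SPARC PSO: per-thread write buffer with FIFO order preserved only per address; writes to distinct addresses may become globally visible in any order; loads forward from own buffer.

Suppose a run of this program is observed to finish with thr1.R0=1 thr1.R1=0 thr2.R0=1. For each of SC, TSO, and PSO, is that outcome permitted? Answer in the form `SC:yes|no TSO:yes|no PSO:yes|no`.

SC:no TSO:no PSO:yes

outcome vector order: (thr1.R0,thr1.R1,thr2.R0)
SC (10): <0 0 0>, <0 0 1>, <0 1 0>, <0 1 1>, <0 2 0>, <0 2 1>, <1 1 0>, <1 1 1>, <1 2 0>, <1 2 1>
TSO (10): <0 0 0>, <0 0 1>, <0 1 0>, <0 1 1>, <0 2 0>, <0 2 1>, <1 1 0>, <1 1 1>, <1 2 0>, <1 2 1>
PSO (12): <0 0 0>, <0 0 1>, <0 1 0>, <0 1 1>, <0 2 0>, <0 2 1>, <1 0 0>, <1 0 1>, <1 1 0>, <1 1 1>, <1 2 0>, <1 2 1>
target <1 0 1> ∈ {PSO}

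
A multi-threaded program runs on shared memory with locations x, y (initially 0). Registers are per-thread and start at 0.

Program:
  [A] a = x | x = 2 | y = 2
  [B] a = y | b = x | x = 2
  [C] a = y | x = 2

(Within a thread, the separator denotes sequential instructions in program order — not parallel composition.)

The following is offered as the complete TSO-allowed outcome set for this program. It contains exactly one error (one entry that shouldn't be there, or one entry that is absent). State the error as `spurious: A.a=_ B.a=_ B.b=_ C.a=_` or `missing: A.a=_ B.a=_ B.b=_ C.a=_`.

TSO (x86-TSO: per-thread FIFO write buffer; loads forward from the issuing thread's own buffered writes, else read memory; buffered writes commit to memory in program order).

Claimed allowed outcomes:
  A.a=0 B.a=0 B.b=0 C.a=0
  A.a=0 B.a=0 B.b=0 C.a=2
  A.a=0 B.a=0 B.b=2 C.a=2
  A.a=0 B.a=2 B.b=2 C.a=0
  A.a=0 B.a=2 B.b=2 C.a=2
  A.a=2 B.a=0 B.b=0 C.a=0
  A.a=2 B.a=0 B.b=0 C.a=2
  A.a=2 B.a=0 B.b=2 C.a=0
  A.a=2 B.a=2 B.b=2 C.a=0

missing: A.a=0 B.a=0 B.b=2 C.a=0

outcome vector order: (A.a,B.a,B.b,C.a)
[TSO] allowed = {<0 0 0 0>; <0 0 0 2>; <0 0 2 0>; <0 0 2 2>; <0 2 2 0>; <0 2 2 2>; <2 0 0 0>; <2 0 0 2>; <2 0 2 0>; <2 2 2 0>}
TSO∖claimed = {<0 0 2 0>}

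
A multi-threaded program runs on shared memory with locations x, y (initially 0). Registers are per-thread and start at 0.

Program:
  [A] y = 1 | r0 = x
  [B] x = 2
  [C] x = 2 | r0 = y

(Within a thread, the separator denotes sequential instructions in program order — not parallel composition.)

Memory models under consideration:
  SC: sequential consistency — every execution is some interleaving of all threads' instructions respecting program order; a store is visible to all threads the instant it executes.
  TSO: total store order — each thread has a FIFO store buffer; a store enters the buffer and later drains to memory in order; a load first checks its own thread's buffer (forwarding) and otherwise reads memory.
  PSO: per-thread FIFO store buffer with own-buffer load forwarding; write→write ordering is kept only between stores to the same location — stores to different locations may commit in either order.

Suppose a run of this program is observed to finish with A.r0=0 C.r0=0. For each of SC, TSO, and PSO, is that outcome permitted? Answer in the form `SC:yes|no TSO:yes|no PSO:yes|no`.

outcome vector order: (A.r0,C.r0)
[SC] allowed = {0/1, 2/0, 2/1}
[TSO] allowed = {0/0, 0/1, 2/0, 2/1}
[PSO] allowed = {0/0, 0/1, 2/0, 2/1}
target 0/0 ∈ {TSO,PSO}

SC:no TSO:yes PSO:yes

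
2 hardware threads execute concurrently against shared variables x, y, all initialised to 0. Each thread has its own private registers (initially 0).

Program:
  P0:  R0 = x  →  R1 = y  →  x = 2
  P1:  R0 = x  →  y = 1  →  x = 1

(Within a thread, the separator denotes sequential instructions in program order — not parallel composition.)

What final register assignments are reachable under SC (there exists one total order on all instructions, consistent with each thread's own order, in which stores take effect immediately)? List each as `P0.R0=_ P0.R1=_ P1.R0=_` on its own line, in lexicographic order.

P0.R0=0 P0.R1=0 P1.R0=0
P0.R0=0 P0.R1=0 P1.R0=2
P0.R0=0 P0.R1=1 P1.R0=0
P0.R0=1 P0.R1=1 P1.R0=0

outcome vector order: (P0.R0,P0.R1,P1.R0)
|SC outcomes| = 4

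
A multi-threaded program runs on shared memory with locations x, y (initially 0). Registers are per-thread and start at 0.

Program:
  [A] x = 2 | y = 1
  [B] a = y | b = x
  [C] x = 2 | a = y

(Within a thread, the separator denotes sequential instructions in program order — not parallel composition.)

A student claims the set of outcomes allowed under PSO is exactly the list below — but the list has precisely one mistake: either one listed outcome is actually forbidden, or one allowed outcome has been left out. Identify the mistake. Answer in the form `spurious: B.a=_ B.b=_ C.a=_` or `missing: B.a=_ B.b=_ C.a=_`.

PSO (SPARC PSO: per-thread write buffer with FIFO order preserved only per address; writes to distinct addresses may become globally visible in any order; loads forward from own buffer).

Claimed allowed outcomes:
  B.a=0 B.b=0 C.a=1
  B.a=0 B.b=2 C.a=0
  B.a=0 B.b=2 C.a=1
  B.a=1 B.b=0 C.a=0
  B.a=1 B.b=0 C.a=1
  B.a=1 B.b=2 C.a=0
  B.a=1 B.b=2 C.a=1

missing: B.a=0 B.b=0 C.a=0

outcome vector order: (B.a,B.b,C.a)
under PSO → 0/0/0 0/0/1 0/2/0 0/2/1 1/0/0 1/0/1 1/2/0 1/2/1
PSO∖claimed = {0/0/0}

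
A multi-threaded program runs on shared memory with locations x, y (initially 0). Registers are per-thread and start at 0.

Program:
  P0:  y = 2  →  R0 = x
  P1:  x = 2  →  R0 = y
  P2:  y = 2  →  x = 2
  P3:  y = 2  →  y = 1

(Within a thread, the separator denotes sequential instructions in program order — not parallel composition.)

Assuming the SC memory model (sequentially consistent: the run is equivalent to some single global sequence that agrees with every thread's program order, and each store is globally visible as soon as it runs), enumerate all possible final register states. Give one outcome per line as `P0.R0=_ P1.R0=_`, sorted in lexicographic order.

P0.R0=0 P1.R0=1
P0.R0=0 P1.R0=2
P0.R0=2 P1.R0=0
P0.R0=2 P1.R0=1
P0.R0=2 P1.R0=2

outcome vector order: (P0.R0,P1.R0)
|SC outcomes| = 5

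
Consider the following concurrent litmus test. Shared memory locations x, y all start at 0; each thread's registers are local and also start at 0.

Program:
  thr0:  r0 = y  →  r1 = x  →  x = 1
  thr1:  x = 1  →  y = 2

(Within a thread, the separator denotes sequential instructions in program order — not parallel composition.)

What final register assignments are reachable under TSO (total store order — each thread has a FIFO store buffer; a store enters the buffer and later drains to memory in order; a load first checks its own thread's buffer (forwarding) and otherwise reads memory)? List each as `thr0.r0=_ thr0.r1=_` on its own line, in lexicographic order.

outcome vector order: (thr0.r0,thr0.r1)
|TSO outcomes| = 3

thr0.r0=0 thr0.r1=0
thr0.r0=0 thr0.r1=1
thr0.r0=2 thr0.r1=1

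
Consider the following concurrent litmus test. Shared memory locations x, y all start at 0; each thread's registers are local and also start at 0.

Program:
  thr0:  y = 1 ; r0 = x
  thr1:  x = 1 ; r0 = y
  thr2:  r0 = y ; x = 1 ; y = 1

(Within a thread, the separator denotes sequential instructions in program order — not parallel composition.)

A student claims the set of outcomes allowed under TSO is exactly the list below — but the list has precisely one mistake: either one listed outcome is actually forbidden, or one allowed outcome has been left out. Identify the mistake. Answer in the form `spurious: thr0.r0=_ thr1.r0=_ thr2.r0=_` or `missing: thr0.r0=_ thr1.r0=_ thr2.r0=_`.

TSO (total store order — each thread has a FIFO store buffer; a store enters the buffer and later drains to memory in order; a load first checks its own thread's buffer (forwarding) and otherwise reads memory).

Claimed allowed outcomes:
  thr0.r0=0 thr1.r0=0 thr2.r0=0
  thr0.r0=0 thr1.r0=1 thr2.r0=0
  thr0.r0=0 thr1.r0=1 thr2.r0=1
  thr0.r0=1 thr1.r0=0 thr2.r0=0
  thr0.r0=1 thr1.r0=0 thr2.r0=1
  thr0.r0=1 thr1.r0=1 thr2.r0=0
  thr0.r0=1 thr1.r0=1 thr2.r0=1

outcome vector order: (thr0.r0,thr1.r0,thr2.r0)
TSO (8): 000; 001; 010; 011; 100; 101; 110; 111
TSO∖claimed = {001}

missing: thr0.r0=0 thr1.r0=0 thr2.r0=1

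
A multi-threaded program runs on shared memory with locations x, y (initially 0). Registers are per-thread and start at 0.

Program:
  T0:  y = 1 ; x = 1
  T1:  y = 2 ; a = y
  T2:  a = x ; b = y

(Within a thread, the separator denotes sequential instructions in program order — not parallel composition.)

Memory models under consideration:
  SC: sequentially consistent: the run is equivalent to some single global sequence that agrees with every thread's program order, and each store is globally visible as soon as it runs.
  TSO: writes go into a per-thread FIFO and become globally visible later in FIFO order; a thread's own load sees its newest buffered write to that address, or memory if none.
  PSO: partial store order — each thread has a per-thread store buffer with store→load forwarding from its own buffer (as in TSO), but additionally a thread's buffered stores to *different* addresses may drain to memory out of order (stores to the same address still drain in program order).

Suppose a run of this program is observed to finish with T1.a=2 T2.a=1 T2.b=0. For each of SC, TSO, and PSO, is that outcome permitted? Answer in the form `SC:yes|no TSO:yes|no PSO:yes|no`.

outcome vector order: (T1.a,T2.a,T2.b)
SC (9): (1,0,0), (1,0,1), (1,0,2), (1,1,1), (2,0,0), (2,0,1), (2,0,2), (2,1,1), (2,1,2)
TSO (9): (1,0,0), (1,0,1), (1,0,2), (1,1,1), (2,0,0), (2,0,1), (2,0,2), (2,1,1), (2,1,2)
PSO (12): (1,0,0), (1,0,1), (1,0,2), (1,1,0), (1,1,1), (1,1,2), (2,0,0), (2,0,1), (2,0,2), (2,1,0), (2,1,1), (2,1,2)
target (2,1,0) ∈ {PSO}

SC:no TSO:no PSO:yes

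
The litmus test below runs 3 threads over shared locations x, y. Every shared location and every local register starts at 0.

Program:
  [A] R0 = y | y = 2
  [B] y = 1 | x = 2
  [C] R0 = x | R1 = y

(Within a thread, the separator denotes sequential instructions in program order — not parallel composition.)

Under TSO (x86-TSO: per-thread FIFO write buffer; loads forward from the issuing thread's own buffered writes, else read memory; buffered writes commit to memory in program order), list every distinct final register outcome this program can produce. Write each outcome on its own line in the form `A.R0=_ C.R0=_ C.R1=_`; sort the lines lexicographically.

outcome vector order: (A.R0,C.R0,C.R1)
|TSO outcomes| = 10

A.R0=0 C.R0=0 C.R1=0
A.R0=0 C.R0=0 C.R1=1
A.R0=0 C.R0=0 C.R1=2
A.R0=0 C.R0=2 C.R1=1
A.R0=0 C.R0=2 C.R1=2
A.R0=1 C.R0=0 C.R1=0
A.R0=1 C.R0=0 C.R1=1
A.R0=1 C.R0=0 C.R1=2
A.R0=1 C.R0=2 C.R1=1
A.R0=1 C.R0=2 C.R1=2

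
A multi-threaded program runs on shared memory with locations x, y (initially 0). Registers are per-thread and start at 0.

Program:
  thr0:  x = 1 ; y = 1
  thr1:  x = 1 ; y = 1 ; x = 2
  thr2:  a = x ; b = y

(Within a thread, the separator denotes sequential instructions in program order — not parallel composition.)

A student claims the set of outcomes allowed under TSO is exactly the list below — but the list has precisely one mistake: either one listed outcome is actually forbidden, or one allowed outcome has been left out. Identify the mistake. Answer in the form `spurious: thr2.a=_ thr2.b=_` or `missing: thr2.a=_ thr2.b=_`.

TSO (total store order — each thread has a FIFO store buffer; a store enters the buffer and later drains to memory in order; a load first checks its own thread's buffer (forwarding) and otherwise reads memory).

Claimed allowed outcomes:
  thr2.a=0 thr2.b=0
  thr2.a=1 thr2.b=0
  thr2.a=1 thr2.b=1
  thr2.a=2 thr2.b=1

outcome vector order: (thr2.a,thr2.b)
under TSO → 00, 01, 10, 11, 21
TSO∖claimed = {01}

missing: thr2.a=0 thr2.b=1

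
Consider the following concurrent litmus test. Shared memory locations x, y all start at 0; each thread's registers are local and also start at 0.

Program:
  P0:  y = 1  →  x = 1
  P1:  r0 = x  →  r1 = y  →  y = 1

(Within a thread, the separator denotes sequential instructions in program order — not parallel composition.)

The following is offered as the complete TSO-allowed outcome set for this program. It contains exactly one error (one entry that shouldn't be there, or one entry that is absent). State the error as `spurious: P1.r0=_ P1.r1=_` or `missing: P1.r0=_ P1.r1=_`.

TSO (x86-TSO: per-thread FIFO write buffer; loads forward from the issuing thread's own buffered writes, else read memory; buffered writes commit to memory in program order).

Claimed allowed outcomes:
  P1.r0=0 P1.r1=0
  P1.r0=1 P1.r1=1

missing: P1.r0=0 P1.r1=1

outcome vector order: (P1.r0,P1.r1)
TSO: 3 outcomes — {<0 0>; <0 1>; <1 1>}
TSO∖claimed = {<0 1>}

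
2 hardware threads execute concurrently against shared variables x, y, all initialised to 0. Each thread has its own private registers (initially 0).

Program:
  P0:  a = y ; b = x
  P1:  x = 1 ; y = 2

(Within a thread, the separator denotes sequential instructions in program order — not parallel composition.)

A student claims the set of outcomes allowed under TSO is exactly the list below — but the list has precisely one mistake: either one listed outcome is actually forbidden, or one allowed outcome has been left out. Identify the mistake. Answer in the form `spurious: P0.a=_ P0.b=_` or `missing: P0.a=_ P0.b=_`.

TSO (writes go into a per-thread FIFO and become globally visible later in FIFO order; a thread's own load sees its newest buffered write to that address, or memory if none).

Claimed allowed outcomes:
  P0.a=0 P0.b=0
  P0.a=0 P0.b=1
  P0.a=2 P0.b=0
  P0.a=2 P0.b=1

spurious: P0.a=2 P0.b=0

outcome vector order: (P0.a,P0.b)
under TSO → (0,0) (0,1) (2,1)
claimed∖TSO = {(2,0)}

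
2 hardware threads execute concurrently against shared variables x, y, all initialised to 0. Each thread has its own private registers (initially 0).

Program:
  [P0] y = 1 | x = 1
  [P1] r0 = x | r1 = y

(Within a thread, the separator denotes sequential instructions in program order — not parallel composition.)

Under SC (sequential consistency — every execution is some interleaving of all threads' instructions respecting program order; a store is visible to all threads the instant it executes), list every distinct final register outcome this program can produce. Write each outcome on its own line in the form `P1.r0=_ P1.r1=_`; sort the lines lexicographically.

P1.r0=0 P1.r1=0
P1.r0=0 P1.r1=1
P1.r0=1 P1.r1=1

outcome vector order: (P1.r0,P1.r1)
|SC outcomes| = 3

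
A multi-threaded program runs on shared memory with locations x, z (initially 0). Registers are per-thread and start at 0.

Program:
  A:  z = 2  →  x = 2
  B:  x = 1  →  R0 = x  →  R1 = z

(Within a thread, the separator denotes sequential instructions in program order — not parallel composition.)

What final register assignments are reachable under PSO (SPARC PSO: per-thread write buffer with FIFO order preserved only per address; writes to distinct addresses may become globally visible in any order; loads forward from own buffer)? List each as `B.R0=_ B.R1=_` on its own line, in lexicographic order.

outcome vector order: (B.R0,B.R1)
|PSO outcomes| = 4

B.R0=1 B.R1=0
B.R0=1 B.R1=2
B.R0=2 B.R1=0
B.R0=2 B.R1=2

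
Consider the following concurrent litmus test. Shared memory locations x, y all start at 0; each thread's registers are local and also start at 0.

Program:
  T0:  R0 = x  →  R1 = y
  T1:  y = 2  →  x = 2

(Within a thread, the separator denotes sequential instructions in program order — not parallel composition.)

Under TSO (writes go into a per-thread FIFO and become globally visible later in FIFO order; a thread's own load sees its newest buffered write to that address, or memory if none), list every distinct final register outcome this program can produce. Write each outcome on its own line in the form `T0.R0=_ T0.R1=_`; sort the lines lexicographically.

outcome vector order: (T0.R0,T0.R1)
|TSO outcomes| = 3

T0.R0=0 T0.R1=0
T0.R0=0 T0.R1=2
T0.R0=2 T0.R1=2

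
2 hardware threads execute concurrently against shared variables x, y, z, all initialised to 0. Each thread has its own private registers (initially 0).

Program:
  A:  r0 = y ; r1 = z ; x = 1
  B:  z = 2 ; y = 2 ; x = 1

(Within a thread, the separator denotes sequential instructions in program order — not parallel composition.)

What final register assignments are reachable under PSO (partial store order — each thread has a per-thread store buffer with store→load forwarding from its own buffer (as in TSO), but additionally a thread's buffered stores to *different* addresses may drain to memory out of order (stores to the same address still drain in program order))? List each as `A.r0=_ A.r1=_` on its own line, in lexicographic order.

A.r0=0 A.r1=0
A.r0=0 A.r1=2
A.r0=2 A.r1=0
A.r0=2 A.r1=2

outcome vector order: (A.r0,A.r1)
|PSO outcomes| = 4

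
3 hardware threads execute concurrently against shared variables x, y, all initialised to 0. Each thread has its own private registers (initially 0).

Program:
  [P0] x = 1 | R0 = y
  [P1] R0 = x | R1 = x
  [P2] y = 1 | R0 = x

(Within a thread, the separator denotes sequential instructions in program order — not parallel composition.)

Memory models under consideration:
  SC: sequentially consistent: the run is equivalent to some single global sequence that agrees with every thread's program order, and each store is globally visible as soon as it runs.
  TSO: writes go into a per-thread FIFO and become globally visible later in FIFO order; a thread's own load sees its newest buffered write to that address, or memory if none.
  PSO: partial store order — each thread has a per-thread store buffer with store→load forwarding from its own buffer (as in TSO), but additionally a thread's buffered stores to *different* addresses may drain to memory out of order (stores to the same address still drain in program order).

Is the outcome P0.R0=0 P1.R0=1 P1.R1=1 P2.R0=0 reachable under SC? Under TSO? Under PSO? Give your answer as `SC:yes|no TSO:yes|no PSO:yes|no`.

outcome vector order: (P0.R0,P1.R0,P1.R1,P2.R0)
[SC] allowed = {(0,0,0,1); (0,0,1,1); (0,1,1,1); (1,0,0,0); (1,0,0,1); (1,0,1,0); (1,0,1,1); (1,1,1,0); (1,1,1,1)}
[TSO] allowed = {(0,0,0,0); (0,0,0,1); (0,0,1,0); (0,0,1,1); (0,1,1,0); (0,1,1,1); (1,0,0,0); (1,0,0,1); (1,0,1,0); (1,0,1,1); (1,1,1,0); (1,1,1,1)}
[PSO] allowed = {(0,0,0,0); (0,0,0,1); (0,0,1,0); (0,0,1,1); (0,1,1,0); (0,1,1,1); (1,0,0,0); (1,0,0,1); (1,0,1,0); (1,0,1,1); (1,1,1,0); (1,1,1,1)}
target (0,1,1,0) ∈ {TSO,PSO}

SC:no TSO:yes PSO:yes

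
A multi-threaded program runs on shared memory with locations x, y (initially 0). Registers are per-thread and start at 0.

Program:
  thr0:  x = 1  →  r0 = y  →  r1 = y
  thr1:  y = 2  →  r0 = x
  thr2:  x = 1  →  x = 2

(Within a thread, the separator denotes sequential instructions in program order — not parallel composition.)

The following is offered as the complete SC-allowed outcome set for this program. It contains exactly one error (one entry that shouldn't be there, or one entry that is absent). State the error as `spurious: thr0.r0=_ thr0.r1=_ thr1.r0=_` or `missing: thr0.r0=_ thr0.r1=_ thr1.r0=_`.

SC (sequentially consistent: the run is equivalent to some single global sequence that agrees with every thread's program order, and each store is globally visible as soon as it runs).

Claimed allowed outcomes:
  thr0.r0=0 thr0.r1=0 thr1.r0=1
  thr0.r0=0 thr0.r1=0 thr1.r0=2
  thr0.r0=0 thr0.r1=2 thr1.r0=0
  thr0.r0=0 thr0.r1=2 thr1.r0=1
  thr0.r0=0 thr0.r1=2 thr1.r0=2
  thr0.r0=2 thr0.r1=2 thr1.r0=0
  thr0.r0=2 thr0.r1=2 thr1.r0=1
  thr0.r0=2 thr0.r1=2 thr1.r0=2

outcome vector order: (thr0.r0,thr0.r1,thr1.r0)
SC: 7 outcomes — {(0,0,1) (0,0,2) (0,2,1) (0,2,2) (2,2,0) (2,2,1) (2,2,2)}
claimed∖SC = {(0,2,0)}

spurious: thr0.r0=0 thr0.r1=2 thr1.r0=0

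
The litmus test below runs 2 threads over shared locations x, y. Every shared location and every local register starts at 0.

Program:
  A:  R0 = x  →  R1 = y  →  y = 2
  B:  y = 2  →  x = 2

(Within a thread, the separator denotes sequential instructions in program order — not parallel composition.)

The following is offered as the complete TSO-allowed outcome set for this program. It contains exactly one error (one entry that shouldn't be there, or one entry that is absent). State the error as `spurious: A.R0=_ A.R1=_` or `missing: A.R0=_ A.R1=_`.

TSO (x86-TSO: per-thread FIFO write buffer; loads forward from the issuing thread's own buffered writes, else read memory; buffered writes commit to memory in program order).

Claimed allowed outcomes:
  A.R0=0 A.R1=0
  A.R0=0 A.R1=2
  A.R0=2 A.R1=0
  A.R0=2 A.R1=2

outcome vector order: (A.R0,A.R1)
[TSO] allowed = {00; 02; 22}
claimed∖TSO = {20}

spurious: A.R0=2 A.R1=0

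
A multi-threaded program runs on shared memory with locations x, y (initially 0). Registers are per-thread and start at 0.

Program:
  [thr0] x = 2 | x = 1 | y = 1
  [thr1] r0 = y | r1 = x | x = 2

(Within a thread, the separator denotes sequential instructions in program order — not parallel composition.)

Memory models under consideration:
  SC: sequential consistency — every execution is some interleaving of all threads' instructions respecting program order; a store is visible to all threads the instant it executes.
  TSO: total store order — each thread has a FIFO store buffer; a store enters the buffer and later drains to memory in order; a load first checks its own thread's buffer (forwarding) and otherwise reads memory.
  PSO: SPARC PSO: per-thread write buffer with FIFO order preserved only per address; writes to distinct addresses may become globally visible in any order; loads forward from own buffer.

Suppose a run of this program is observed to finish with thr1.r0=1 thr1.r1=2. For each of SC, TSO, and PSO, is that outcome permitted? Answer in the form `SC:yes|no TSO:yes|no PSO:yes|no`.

outcome vector order: (thr1.r0,thr1.r1)
[SC] allowed = {0/0; 0/1; 0/2; 1/1}
[TSO] allowed = {0/0; 0/1; 0/2; 1/1}
[PSO] allowed = {0/0; 0/1; 0/2; 1/0; 1/1; 1/2}
target 1/2 ∈ {PSO}

SC:no TSO:no PSO:yes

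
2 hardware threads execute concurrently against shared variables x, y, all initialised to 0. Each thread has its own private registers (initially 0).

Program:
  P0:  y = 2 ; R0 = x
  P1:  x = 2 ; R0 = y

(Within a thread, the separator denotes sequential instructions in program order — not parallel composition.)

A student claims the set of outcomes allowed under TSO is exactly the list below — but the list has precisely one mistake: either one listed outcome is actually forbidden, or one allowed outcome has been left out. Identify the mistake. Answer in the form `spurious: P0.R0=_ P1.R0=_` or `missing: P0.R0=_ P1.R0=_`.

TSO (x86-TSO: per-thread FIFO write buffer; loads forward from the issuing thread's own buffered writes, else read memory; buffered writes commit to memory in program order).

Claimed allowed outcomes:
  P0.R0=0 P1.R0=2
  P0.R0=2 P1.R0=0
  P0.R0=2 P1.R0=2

outcome vector order: (P0.R0,P1.R0)
TSO (4): <0 0>; <0 2>; <2 0>; <2 2>
TSO∖claimed = {<0 0>}

missing: P0.R0=0 P1.R0=0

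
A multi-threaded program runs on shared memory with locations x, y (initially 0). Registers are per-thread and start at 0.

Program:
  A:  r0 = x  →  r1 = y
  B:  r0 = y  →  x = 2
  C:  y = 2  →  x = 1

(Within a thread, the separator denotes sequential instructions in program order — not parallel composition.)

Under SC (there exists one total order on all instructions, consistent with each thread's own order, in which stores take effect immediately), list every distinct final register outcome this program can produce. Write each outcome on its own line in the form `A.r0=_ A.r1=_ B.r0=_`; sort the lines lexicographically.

outcome vector order: (A.r0,A.r1,B.r0)
|SC outcomes| = 9

A.r0=0 A.r1=0 B.r0=0
A.r0=0 A.r1=0 B.r0=2
A.r0=0 A.r1=2 B.r0=0
A.r0=0 A.r1=2 B.r0=2
A.r0=1 A.r1=2 B.r0=0
A.r0=1 A.r1=2 B.r0=2
A.r0=2 A.r1=0 B.r0=0
A.r0=2 A.r1=2 B.r0=0
A.r0=2 A.r1=2 B.r0=2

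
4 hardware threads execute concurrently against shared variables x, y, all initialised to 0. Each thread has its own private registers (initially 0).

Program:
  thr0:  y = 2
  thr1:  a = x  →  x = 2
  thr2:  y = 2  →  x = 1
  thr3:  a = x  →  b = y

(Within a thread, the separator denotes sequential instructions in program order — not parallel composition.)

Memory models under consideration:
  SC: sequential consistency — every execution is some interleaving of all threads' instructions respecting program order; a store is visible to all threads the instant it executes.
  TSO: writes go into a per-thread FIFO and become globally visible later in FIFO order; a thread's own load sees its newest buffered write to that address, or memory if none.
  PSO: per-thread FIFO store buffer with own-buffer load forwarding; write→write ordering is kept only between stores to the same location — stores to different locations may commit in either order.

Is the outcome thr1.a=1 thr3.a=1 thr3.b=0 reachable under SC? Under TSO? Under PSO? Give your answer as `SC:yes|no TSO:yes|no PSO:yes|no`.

outcome vector order: (thr1.a,thr3.a,thr3.b)
SC: 9 outcomes — {(0,0,0); (0,0,2); (0,1,2); (0,2,0); (0,2,2); (1,0,0); (1,0,2); (1,1,2); (1,2,2)}
TSO: 9 outcomes — {(0,0,0); (0,0,2); (0,1,2); (0,2,0); (0,2,2); (1,0,0); (1,0,2); (1,1,2); (1,2,2)}
PSO: 12 outcomes — {(0,0,0); (0,0,2); (0,1,0); (0,1,2); (0,2,0); (0,2,2); (1,0,0); (1,0,2); (1,1,0); (1,1,2); (1,2,0); (1,2,2)}
target (1,1,0) ∈ {PSO}

SC:no TSO:no PSO:yes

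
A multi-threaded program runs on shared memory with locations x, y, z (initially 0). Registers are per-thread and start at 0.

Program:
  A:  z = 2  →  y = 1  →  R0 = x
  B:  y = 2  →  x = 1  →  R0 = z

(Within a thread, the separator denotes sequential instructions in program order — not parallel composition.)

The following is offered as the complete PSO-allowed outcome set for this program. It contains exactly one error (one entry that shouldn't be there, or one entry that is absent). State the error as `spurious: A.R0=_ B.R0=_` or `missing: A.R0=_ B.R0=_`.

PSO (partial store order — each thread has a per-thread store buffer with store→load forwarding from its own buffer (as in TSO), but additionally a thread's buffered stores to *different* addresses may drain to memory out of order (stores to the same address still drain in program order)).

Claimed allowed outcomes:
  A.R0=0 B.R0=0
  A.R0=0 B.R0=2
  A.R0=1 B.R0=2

missing: A.R0=1 B.R0=0

outcome vector order: (A.R0,B.R0)
PSO (4): (0,0), (0,2), (1,0), (1,2)
PSO∖claimed = {(1,0)}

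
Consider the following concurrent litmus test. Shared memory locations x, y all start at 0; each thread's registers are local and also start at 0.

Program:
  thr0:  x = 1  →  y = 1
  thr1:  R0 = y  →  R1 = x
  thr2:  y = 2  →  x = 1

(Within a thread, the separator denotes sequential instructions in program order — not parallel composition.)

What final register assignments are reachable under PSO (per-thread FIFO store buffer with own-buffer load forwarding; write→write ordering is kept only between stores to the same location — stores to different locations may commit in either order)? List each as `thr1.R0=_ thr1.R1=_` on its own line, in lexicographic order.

outcome vector order: (thr1.R0,thr1.R1)
|PSO outcomes| = 6

thr1.R0=0 thr1.R1=0
thr1.R0=0 thr1.R1=1
thr1.R0=1 thr1.R1=0
thr1.R0=1 thr1.R1=1
thr1.R0=2 thr1.R1=0
thr1.R0=2 thr1.R1=1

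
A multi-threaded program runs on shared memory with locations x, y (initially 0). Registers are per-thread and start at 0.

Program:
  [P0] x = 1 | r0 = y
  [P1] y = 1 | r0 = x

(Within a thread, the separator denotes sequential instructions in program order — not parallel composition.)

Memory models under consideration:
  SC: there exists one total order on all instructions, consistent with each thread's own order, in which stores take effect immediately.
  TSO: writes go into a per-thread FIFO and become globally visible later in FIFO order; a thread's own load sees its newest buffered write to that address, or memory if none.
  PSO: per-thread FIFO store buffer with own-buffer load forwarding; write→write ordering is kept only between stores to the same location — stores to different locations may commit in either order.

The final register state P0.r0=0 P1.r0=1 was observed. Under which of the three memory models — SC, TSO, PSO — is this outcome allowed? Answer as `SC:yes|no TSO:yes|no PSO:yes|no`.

outcome vector order: (P0.r0,P1.r0)
SC: 3 outcomes — {0/1; 1/0; 1/1}
TSO: 4 outcomes — {0/0; 0/1; 1/0; 1/1}
PSO: 4 outcomes — {0/0; 0/1; 1/0; 1/1}
target 0/1 ∈ {SC,TSO,PSO}

SC:yes TSO:yes PSO:yes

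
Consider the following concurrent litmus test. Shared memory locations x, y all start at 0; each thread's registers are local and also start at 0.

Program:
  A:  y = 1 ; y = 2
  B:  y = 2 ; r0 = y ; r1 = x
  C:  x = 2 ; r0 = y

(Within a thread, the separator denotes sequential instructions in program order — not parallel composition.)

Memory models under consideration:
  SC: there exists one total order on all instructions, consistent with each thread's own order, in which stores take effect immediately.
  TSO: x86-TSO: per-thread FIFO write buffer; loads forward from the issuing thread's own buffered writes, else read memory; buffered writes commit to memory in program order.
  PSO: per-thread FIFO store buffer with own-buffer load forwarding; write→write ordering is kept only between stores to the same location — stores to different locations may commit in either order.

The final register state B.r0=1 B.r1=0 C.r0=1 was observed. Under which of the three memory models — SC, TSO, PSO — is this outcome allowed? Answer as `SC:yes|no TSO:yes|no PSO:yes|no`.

outcome vector order: (B.r0,B.r1,C.r0)
under SC → 1/0/1 1/0/2 1/2/0 1/2/1 1/2/2 2/0/1 2/0/2 2/2/0 2/2/1 2/2/2
under TSO → 1/0/0 1/0/1 1/0/2 1/2/0 1/2/1 1/2/2 2/0/0 2/0/1 2/0/2 2/2/0 2/2/1 2/2/2
under PSO → 1/0/0 1/0/1 1/0/2 1/2/0 1/2/1 1/2/2 2/0/0 2/0/1 2/0/2 2/2/0 2/2/1 2/2/2
target 1/0/1 ∈ {SC,TSO,PSO}

SC:yes TSO:yes PSO:yes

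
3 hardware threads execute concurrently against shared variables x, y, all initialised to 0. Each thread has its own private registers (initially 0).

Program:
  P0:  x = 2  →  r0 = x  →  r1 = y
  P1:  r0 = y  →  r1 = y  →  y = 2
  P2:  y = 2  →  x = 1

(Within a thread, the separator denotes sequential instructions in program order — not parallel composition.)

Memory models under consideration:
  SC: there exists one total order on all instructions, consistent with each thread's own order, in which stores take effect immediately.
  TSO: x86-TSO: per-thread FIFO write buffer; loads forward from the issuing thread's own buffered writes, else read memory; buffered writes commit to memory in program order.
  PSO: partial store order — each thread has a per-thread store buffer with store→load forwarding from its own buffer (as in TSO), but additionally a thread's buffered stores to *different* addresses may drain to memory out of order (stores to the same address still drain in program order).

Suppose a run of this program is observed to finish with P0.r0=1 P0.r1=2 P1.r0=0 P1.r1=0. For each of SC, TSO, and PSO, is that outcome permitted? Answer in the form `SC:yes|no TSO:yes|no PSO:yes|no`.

outcome vector order: (P0.r0,P0.r1,P1.r0,P1.r1)
[SC] allowed = {1/2/0/0; 1/2/0/2; 1/2/2/2; 2/0/0/0; 2/0/0/2; 2/0/2/2; 2/2/0/0; 2/2/0/2; 2/2/2/2}
[TSO] allowed = {1/2/0/0; 1/2/0/2; 1/2/2/2; 2/0/0/0; 2/0/0/2; 2/0/2/2; 2/2/0/0; 2/2/0/2; 2/2/2/2}
[PSO] allowed = {1/0/0/0; 1/0/0/2; 1/0/2/2; 1/2/0/0; 1/2/0/2; 1/2/2/2; 2/0/0/0; 2/0/0/2; 2/0/2/2; 2/2/0/0; 2/2/0/2; 2/2/2/2}
target 1/2/0/0 ∈ {SC,TSO,PSO}

SC:yes TSO:yes PSO:yes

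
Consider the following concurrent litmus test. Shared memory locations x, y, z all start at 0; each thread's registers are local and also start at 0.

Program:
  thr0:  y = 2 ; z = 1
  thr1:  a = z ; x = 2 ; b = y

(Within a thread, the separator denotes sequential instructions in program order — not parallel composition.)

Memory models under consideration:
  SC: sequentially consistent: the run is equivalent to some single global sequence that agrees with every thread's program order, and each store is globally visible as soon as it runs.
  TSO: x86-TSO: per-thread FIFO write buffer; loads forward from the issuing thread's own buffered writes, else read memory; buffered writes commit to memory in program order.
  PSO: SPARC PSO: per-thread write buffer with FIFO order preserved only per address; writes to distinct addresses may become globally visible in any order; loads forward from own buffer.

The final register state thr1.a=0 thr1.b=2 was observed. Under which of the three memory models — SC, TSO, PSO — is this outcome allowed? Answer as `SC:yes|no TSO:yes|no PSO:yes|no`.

outcome vector order: (thr1.a,thr1.b)
[SC] allowed = {<0 0>, <0 2>, <1 2>}
[TSO] allowed = {<0 0>, <0 2>, <1 2>}
[PSO] allowed = {<0 0>, <0 2>, <1 0>, <1 2>}
target <0 2> ∈ {SC,TSO,PSO}

SC:yes TSO:yes PSO:yes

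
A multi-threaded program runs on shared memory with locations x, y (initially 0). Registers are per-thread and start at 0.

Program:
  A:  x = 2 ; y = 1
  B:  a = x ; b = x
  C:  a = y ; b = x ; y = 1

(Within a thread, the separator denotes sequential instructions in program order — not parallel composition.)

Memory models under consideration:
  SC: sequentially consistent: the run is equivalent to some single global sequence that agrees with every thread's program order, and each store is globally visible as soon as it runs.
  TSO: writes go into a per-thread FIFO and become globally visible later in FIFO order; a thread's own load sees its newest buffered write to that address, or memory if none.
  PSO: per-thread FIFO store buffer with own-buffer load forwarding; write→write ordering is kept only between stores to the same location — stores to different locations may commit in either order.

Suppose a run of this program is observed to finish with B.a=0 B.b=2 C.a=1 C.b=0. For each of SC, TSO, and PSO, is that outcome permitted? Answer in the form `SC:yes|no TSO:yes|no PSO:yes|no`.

SC:no TSO:no PSO:yes

outcome vector order: (B.a,B.b,C.a,C.b)
SC: 9 outcomes — {0/0/0/0; 0/0/0/2; 0/0/1/2; 0/2/0/0; 0/2/0/2; 0/2/1/2; 2/2/0/0; 2/2/0/2; 2/2/1/2}
TSO: 9 outcomes — {0/0/0/0; 0/0/0/2; 0/0/1/2; 0/2/0/0; 0/2/0/2; 0/2/1/2; 2/2/0/0; 2/2/0/2; 2/2/1/2}
PSO: 12 outcomes — {0/0/0/0; 0/0/0/2; 0/0/1/0; 0/0/1/2; 0/2/0/0; 0/2/0/2; 0/2/1/0; 0/2/1/2; 2/2/0/0; 2/2/0/2; 2/2/1/0; 2/2/1/2}
target 0/2/1/0 ∈ {PSO}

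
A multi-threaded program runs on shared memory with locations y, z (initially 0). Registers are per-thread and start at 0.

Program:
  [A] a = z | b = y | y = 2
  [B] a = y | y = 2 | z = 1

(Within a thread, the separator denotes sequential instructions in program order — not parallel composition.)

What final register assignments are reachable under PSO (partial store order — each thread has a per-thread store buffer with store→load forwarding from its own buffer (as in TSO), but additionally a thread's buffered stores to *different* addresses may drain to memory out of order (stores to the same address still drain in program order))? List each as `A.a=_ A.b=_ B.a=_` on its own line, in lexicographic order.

outcome vector order: (A.a,A.b,B.a)
|PSO outcomes| = 5

A.a=0 A.b=0 B.a=0
A.a=0 A.b=0 B.a=2
A.a=0 A.b=2 B.a=0
A.a=1 A.b=0 B.a=0
A.a=1 A.b=2 B.a=0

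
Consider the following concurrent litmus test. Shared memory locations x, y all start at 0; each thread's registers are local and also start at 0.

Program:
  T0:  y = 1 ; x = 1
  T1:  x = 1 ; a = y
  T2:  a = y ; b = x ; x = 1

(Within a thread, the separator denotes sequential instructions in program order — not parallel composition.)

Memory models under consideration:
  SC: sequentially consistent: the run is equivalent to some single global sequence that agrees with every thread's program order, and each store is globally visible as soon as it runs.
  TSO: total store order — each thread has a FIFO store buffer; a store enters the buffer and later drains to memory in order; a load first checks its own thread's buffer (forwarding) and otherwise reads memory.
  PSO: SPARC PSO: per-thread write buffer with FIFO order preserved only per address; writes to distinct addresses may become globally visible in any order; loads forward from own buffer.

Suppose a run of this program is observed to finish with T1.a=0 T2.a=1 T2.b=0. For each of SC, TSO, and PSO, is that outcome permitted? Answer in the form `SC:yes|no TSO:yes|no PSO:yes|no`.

outcome vector order: (T1.a,T2.a,T2.b)
SC (7): 0/0/0, 0/0/1, 0/1/1, 1/0/0, 1/0/1, 1/1/0, 1/1/1
TSO (8): 0/0/0, 0/0/1, 0/1/0, 0/1/1, 1/0/0, 1/0/1, 1/1/0, 1/1/1
PSO (8): 0/0/0, 0/0/1, 0/1/0, 0/1/1, 1/0/0, 1/0/1, 1/1/0, 1/1/1
target 0/1/0 ∈ {TSO,PSO}

SC:no TSO:yes PSO:yes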